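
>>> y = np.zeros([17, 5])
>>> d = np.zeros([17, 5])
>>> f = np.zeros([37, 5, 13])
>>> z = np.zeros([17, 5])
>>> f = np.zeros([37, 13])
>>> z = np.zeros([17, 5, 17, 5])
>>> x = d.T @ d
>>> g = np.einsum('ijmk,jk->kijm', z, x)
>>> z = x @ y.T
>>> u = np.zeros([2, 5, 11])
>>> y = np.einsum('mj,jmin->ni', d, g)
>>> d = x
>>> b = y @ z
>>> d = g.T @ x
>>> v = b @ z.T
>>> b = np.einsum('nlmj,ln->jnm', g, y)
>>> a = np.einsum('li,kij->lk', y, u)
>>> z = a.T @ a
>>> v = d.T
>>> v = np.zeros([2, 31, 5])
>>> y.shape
(17, 5)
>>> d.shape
(17, 5, 17, 5)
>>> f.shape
(37, 13)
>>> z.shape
(2, 2)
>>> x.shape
(5, 5)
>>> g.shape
(5, 17, 5, 17)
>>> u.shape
(2, 5, 11)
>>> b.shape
(17, 5, 5)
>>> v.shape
(2, 31, 5)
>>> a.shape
(17, 2)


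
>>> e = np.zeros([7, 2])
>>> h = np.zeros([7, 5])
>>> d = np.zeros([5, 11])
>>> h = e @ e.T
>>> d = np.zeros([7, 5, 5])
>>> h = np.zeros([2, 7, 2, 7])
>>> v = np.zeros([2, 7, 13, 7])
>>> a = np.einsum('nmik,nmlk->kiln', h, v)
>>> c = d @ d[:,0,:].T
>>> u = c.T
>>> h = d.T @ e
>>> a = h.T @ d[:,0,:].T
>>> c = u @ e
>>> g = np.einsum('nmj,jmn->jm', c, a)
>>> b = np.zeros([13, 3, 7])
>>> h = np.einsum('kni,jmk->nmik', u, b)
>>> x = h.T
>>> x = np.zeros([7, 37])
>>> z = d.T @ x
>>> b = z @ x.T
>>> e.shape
(7, 2)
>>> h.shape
(5, 3, 7, 7)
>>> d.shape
(7, 5, 5)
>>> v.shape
(2, 7, 13, 7)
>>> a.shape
(2, 5, 7)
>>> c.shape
(7, 5, 2)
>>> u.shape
(7, 5, 7)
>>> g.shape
(2, 5)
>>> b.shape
(5, 5, 7)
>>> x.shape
(7, 37)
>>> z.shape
(5, 5, 37)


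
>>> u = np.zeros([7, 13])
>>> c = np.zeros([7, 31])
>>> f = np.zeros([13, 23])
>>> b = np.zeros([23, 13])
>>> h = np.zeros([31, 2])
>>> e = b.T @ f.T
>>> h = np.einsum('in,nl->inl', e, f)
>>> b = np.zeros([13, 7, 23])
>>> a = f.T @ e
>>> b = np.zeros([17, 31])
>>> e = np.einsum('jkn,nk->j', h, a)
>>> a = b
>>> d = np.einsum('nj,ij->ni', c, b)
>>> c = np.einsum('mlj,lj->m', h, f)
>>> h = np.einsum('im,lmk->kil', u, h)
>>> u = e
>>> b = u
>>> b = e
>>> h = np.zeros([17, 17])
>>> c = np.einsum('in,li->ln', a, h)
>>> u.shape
(13,)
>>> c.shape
(17, 31)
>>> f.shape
(13, 23)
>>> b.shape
(13,)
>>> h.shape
(17, 17)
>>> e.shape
(13,)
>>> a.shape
(17, 31)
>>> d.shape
(7, 17)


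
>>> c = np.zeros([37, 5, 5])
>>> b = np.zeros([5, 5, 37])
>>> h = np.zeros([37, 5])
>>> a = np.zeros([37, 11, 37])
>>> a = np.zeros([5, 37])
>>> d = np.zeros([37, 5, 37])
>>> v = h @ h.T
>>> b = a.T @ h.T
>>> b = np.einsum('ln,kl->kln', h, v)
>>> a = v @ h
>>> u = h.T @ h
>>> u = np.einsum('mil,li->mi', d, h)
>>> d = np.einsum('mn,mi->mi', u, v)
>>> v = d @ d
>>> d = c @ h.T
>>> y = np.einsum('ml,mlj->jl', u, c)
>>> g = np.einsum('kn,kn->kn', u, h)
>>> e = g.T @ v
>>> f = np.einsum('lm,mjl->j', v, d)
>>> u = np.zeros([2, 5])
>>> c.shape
(37, 5, 5)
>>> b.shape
(37, 37, 5)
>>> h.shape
(37, 5)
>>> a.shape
(37, 5)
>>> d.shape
(37, 5, 37)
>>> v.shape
(37, 37)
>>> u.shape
(2, 5)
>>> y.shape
(5, 5)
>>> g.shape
(37, 5)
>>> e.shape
(5, 37)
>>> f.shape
(5,)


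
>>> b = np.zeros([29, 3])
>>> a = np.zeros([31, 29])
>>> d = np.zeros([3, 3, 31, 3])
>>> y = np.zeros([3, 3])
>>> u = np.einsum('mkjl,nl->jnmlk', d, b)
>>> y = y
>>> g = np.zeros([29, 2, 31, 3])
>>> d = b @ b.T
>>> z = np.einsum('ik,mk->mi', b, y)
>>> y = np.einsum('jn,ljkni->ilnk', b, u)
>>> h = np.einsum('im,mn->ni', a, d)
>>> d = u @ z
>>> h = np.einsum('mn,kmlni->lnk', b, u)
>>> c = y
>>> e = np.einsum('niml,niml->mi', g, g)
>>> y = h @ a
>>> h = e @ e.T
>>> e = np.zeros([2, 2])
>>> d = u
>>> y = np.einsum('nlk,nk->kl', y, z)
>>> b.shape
(29, 3)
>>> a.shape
(31, 29)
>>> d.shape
(31, 29, 3, 3, 3)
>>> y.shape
(29, 3)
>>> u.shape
(31, 29, 3, 3, 3)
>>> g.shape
(29, 2, 31, 3)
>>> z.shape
(3, 29)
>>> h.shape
(31, 31)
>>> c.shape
(3, 31, 3, 3)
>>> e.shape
(2, 2)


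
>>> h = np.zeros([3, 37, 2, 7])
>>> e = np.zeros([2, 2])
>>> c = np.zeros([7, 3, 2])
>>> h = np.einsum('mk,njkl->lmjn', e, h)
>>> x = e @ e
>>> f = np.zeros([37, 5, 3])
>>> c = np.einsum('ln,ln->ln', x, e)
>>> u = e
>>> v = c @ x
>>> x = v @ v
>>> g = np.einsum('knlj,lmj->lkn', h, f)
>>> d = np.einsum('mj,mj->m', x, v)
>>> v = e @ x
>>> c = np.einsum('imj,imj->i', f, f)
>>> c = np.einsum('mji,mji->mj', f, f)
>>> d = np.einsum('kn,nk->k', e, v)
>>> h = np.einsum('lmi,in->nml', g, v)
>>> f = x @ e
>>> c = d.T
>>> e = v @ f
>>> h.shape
(2, 7, 37)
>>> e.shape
(2, 2)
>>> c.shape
(2,)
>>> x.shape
(2, 2)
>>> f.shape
(2, 2)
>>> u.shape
(2, 2)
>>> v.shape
(2, 2)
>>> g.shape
(37, 7, 2)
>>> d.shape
(2,)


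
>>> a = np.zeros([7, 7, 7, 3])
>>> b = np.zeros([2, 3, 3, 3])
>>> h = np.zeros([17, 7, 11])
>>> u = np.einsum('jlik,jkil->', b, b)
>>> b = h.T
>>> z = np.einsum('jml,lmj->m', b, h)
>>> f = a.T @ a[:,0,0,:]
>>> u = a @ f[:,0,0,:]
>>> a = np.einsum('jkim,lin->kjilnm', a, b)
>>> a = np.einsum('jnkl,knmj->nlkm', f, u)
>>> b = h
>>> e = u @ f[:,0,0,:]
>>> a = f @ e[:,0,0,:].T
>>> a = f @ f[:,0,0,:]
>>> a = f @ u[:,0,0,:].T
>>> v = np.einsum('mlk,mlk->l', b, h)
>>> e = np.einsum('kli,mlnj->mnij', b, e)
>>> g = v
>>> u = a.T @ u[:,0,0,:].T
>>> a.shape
(3, 7, 7, 7)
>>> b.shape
(17, 7, 11)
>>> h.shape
(17, 7, 11)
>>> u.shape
(7, 7, 7, 7)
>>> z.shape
(7,)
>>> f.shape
(3, 7, 7, 3)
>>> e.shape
(7, 7, 11, 3)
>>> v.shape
(7,)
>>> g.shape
(7,)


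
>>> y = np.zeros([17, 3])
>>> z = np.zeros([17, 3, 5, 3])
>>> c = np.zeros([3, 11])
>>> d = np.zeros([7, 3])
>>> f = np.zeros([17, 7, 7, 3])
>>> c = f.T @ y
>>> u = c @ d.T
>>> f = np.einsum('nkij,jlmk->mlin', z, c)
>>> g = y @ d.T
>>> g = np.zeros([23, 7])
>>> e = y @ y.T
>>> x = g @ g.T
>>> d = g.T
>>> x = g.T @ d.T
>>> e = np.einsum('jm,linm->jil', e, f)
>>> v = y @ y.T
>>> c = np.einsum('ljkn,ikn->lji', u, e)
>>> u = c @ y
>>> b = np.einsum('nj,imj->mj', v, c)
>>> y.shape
(17, 3)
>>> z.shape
(17, 3, 5, 3)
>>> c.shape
(3, 7, 17)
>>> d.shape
(7, 23)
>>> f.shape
(7, 7, 5, 17)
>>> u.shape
(3, 7, 3)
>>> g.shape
(23, 7)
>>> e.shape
(17, 7, 7)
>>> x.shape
(7, 7)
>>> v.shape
(17, 17)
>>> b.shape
(7, 17)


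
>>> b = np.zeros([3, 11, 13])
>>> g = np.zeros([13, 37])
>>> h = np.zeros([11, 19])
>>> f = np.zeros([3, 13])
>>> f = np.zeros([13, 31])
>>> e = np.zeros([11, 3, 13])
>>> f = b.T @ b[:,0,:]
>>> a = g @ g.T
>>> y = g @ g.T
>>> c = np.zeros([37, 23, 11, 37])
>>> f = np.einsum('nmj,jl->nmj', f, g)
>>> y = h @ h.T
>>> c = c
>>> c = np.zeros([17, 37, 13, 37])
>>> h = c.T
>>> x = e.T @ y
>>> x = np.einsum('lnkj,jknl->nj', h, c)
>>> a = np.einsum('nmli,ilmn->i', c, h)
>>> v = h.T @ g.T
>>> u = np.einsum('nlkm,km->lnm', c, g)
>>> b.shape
(3, 11, 13)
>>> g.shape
(13, 37)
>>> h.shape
(37, 13, 37, 17)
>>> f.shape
(13, 11, 13)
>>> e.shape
(11, 3, 13)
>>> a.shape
(37,)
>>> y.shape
(11, 11)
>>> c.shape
(17, 37, 13, 37)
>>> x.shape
(13, 17)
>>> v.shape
(17, 37, 13, 13)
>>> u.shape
(37, 17, 37)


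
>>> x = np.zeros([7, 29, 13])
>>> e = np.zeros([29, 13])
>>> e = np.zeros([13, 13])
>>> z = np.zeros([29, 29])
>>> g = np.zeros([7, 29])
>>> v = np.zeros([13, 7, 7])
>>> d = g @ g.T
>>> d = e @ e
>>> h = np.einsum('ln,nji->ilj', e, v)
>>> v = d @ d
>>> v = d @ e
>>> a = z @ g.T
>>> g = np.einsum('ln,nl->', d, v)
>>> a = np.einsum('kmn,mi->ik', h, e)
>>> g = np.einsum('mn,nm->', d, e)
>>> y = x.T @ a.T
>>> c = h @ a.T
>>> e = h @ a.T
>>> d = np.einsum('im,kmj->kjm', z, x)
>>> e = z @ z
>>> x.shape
(7, 29, 13)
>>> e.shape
(29, 29)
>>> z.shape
(29, 29)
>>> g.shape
()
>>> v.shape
(13, 13)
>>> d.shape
(7, 13, 29)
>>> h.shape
(7, 13, 7)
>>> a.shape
(13, 7)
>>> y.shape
(13, 29, 13)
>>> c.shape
(7, 13, 13)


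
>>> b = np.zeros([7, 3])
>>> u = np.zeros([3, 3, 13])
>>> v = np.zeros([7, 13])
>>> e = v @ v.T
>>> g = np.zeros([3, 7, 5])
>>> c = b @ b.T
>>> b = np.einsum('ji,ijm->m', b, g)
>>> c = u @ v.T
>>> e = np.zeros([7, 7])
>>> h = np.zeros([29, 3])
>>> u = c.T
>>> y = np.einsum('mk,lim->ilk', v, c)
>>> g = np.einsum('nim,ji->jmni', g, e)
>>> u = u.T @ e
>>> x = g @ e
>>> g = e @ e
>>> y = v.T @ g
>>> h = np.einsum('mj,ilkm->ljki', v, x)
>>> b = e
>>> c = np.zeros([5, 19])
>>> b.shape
(7, 7)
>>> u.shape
(3, 3, 7)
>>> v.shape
(7, 13)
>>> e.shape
(7, 7)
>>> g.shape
(7, 7)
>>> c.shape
(5, 19)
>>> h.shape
(5, 13, 3, 7)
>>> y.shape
(13, 7)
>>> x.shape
(7, 5, 3, 7)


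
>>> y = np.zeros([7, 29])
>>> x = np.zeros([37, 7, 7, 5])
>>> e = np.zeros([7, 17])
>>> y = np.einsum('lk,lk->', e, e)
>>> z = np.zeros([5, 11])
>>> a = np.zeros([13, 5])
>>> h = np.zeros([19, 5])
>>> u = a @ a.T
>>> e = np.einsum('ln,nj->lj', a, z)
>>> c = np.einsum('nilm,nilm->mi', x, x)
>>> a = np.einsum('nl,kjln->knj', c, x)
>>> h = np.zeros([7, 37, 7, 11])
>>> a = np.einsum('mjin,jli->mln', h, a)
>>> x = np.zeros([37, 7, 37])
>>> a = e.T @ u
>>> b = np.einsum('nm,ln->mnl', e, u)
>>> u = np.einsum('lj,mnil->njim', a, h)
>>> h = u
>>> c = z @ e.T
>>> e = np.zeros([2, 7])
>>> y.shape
()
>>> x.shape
(37, 7, 37)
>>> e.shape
(2, 7)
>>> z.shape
(5, 11)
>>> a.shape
(11, 13)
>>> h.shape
(37, 13, 7, 7)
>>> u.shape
(37, 13, 7, 7)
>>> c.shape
(5, 13)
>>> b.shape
(11, 13, 13)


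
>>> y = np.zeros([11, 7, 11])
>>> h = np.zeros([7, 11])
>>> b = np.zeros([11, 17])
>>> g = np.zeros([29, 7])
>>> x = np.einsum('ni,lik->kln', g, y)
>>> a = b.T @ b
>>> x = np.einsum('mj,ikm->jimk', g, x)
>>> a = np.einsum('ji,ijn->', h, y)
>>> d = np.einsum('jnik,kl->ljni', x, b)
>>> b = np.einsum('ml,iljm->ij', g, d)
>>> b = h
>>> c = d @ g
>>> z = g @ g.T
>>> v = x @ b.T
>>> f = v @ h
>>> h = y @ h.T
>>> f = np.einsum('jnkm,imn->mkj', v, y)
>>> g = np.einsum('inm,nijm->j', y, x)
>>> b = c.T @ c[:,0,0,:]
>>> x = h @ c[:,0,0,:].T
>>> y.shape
(11, 7, 11)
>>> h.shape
(11, 7, 7)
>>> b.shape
(7, 11, 7, 7)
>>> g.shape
(29,)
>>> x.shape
(11, 7, 17)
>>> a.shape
()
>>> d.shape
(17, 7, 11, 29)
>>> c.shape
(17, 7, 11, 7)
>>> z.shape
(29, 29)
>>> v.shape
(7, 11, 29, 7)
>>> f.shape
(7, 29, 7)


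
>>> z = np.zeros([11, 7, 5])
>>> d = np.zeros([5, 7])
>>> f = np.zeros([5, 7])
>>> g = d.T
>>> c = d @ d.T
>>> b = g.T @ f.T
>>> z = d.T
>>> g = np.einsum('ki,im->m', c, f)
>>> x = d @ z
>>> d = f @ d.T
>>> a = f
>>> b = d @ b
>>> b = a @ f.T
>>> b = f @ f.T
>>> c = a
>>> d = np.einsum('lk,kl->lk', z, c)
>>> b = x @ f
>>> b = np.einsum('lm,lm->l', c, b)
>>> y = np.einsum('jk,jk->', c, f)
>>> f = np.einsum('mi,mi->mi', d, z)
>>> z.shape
(7, 5)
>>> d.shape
(7, 5)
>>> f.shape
(7, 5)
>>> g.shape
(7,)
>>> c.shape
(5, 7)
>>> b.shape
(5,)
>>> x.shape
(5, 5)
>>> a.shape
(5, 7)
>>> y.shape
()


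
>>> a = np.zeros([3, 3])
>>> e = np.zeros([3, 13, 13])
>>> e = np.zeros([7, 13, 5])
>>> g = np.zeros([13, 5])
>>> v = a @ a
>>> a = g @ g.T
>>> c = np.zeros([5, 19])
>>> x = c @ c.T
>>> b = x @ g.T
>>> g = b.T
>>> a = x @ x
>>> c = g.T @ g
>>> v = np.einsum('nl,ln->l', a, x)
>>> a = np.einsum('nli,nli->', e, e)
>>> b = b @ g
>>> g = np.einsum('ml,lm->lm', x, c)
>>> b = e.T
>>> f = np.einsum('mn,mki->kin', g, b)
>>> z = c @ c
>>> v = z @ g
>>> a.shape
()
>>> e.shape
(7, 13, 5)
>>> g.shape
(5, 5)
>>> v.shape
(5, 5)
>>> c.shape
(5, 5)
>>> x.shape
(5, 5)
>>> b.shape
(5, 13, 7)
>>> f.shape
(13, 7, 5)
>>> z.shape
(5, 5)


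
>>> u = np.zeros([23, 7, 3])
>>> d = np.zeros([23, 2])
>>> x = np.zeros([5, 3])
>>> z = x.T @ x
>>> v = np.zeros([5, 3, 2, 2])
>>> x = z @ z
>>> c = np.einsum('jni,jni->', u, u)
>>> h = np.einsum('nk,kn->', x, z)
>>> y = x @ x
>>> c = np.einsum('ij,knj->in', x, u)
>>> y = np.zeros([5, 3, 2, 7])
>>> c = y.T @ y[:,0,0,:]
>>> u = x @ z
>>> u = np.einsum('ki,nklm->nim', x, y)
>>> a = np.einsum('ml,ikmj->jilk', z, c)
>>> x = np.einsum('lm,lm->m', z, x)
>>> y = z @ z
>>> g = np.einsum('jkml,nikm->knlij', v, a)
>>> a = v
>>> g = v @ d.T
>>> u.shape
(5, 3, 7)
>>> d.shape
(23, 2)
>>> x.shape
(3,)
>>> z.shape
(3, 3)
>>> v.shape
(5, 3, 2, 2)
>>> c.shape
(7, 2, 3, 7)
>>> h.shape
()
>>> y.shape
(3, 3)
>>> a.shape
(5, 3, 2, 2)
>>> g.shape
(5, 3, 2, 23)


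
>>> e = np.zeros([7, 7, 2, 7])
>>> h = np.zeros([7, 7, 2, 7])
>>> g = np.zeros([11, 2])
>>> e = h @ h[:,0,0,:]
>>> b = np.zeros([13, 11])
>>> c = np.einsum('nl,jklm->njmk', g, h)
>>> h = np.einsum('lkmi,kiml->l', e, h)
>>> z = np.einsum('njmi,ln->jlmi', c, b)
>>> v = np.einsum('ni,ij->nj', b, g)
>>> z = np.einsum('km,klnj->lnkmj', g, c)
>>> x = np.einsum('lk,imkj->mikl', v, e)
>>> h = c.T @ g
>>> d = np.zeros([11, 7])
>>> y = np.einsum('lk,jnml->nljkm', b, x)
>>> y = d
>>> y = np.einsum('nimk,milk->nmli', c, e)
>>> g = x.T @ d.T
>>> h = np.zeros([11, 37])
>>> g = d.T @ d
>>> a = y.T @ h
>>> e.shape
(7, 7, 2, 7)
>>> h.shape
(11, 37)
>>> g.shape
(7, 7)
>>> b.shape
(13, 11)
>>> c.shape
(11, 7, 7, 7)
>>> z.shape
(7, 7, 11, 2, 7)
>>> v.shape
(13, 2)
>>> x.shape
(7, 7, 2, 13)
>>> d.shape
(11, 7)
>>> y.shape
(11, 7, 2, 7)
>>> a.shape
(7, 2, 7, 37)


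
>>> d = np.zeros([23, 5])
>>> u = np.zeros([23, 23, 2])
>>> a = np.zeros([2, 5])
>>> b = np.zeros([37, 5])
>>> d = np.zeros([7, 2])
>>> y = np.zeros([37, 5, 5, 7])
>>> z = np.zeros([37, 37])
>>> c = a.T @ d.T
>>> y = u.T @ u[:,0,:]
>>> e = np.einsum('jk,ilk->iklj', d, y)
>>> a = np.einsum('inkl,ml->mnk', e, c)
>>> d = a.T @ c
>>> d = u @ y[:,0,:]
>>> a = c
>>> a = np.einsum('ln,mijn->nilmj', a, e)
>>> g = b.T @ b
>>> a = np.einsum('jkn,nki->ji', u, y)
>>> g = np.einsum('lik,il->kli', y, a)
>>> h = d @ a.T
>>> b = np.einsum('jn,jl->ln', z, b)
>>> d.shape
(23, 23, 2)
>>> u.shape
(23, 23, 2)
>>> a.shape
(23, 2)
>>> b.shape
(5, 37)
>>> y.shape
(2, 23, 2)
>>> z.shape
(37, 37)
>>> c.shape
(5, 7)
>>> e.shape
(2, 2, 23, 7)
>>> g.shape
(2, 2, 23)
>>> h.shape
(23, 23, 23)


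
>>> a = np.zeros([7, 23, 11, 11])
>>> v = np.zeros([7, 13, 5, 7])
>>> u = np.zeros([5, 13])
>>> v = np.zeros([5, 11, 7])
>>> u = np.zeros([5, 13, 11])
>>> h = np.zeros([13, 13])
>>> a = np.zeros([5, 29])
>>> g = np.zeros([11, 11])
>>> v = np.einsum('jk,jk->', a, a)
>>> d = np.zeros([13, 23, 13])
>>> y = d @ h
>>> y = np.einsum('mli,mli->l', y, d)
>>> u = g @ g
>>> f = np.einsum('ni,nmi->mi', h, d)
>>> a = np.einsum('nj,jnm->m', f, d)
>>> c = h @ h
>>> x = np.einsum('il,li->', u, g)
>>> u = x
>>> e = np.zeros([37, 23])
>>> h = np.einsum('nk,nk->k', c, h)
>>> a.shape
(13,)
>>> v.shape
()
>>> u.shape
()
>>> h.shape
(13,)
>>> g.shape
(11, 11)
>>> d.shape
(13, 23, 13)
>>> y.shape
(23,)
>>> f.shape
(23, 13)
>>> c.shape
(13, 13)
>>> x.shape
()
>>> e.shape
(37, 23)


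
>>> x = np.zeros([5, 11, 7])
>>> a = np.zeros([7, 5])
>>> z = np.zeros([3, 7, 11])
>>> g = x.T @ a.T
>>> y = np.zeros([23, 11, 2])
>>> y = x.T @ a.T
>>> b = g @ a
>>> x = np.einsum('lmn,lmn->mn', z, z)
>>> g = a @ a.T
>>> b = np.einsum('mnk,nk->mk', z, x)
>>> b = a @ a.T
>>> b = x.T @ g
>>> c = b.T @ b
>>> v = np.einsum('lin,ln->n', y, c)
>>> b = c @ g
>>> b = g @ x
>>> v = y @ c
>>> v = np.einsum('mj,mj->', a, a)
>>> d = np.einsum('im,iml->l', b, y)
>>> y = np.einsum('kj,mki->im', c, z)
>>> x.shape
(7, 11)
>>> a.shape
(7, 5)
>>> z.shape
(3, 7, 11)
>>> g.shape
(7, 7)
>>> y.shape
(11, 3)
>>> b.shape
(7, 11)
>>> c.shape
(7, 7)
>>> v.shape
()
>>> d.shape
(7,)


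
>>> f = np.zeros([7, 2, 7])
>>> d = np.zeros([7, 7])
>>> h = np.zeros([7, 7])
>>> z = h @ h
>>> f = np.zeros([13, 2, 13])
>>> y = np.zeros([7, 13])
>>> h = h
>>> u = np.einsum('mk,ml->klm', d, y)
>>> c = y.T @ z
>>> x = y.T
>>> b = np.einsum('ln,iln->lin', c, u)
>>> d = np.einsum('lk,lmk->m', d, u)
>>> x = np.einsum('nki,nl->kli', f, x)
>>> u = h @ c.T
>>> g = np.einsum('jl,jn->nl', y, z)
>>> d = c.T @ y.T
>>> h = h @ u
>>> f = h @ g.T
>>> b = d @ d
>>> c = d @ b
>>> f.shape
(7, 7)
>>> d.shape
(7, 7)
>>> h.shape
(7, 13)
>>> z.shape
(7, 7)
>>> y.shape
(7, 13)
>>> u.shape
(7, 13)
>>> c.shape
(7, 7)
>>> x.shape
(2, 7, 13)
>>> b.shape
(7, 7)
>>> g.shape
(7, 13)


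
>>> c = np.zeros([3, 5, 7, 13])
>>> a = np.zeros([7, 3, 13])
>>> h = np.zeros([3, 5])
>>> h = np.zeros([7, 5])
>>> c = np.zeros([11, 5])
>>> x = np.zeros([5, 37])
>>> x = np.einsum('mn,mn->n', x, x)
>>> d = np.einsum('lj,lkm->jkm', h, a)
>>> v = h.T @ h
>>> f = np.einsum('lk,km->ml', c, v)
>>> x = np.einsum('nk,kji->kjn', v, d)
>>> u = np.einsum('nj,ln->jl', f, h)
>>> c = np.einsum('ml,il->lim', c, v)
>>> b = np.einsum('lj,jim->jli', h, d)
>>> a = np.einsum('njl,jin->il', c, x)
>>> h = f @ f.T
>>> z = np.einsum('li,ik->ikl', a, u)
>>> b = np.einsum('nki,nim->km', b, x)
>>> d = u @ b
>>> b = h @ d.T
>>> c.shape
(5, 5, 11)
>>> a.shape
(3, 11)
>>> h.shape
(5, 5)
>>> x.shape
(5, 3, 5)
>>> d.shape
(11, 5)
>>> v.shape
(5, 5)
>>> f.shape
(5, 11)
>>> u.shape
(11, 7)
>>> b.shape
(5, 11)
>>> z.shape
(11, 7, 3)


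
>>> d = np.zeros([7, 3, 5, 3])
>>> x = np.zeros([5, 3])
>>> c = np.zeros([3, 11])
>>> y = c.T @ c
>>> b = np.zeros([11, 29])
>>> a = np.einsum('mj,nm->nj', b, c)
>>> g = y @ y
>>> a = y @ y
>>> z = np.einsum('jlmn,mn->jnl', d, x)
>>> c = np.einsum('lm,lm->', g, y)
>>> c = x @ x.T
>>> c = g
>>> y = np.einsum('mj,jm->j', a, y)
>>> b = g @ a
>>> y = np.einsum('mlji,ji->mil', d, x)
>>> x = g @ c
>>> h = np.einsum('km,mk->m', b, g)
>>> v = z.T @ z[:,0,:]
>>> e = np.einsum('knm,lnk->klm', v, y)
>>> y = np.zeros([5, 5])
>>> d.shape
(7, 3, 5, 3)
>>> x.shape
(11, 11)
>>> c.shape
(11, 11)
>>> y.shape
(5, 5)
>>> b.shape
(11, 11)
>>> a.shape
(11, 11)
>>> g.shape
(11, 11)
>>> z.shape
(7, 3, 3)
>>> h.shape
(11,)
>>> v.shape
(3, 3, 3)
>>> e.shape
(3, 7, 3)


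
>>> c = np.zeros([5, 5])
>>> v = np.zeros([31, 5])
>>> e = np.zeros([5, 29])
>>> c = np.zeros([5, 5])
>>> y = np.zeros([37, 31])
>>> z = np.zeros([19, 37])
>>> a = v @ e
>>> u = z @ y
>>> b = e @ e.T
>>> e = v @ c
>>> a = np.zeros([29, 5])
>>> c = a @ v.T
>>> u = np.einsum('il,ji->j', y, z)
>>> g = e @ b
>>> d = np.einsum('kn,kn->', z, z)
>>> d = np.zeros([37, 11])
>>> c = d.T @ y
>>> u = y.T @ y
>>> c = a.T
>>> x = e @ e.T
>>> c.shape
(5, 29)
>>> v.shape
(31, 5)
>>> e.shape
(31, 5)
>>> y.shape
(37, 31)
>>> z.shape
(19, 37)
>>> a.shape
(29, 5)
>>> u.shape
(31, 31)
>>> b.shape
(5, 5)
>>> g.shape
(31, 5)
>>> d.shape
(37, 11)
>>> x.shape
(31, 31)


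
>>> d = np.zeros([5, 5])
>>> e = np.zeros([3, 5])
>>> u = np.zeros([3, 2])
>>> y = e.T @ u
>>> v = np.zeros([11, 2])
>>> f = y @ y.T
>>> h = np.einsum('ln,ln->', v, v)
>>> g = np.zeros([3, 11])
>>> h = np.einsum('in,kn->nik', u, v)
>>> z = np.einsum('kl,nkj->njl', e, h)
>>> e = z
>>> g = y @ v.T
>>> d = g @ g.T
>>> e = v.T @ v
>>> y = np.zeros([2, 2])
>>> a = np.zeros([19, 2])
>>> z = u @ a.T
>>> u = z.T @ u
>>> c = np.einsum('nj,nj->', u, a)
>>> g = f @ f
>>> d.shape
(5, 5)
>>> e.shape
(2, 2)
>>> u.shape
(19, 2)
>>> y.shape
(2, 2)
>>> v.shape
(11, 2)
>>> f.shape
(5, 5)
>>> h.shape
(2, 3, 11)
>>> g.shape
(5, 5)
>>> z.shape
(3, 19)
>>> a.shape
(19, 2)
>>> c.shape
()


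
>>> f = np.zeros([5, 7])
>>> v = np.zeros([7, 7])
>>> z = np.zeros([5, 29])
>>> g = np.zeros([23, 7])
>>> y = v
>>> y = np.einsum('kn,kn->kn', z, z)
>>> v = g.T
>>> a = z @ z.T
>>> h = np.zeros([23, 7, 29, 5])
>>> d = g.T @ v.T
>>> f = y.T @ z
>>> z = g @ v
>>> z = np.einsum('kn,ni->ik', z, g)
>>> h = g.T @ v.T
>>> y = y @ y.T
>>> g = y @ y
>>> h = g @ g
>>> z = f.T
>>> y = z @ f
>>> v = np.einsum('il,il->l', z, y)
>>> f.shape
(29, 29)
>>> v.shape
(29,)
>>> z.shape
(29, 29)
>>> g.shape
(5, 5)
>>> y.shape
(29, 29)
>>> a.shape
(5, 5)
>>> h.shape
(5, 5)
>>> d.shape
(7, 7)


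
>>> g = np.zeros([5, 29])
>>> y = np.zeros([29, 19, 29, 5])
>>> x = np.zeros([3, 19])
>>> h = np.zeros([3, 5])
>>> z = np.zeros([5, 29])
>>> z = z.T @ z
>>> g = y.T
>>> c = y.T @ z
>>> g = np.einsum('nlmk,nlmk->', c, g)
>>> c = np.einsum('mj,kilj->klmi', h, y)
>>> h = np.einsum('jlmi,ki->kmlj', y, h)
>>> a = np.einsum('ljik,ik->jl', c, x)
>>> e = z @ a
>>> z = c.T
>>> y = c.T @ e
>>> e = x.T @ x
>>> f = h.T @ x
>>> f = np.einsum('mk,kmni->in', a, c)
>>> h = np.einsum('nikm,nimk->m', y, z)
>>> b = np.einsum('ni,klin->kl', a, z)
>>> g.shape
()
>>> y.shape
(19, 3, 29, 29)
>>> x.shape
(3, 19)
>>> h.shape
(29,)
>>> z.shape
(19, 3, 29, 29)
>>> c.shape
(29, 29, 3, 19)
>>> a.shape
(29, 29)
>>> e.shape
(19, 19)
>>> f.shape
(19, 3)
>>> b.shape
(19, 3)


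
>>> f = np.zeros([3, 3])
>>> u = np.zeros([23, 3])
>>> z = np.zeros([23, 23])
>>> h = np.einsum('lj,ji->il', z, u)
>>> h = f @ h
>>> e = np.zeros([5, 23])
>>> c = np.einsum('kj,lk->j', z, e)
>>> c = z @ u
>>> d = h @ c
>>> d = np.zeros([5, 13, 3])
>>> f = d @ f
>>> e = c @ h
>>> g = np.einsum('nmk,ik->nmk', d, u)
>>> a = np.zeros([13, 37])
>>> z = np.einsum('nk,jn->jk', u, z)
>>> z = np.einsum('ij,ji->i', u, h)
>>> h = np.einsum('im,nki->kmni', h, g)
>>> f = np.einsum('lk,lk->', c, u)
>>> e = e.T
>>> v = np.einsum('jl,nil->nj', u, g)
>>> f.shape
()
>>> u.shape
(23, 3)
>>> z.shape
(23,)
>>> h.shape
(13, 23, 5, 3)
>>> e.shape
(23, 23)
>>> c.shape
(23, 3)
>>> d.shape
(5, 13, 3)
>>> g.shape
(5, 13, 3)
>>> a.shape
(13, 37)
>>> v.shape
(5, 23)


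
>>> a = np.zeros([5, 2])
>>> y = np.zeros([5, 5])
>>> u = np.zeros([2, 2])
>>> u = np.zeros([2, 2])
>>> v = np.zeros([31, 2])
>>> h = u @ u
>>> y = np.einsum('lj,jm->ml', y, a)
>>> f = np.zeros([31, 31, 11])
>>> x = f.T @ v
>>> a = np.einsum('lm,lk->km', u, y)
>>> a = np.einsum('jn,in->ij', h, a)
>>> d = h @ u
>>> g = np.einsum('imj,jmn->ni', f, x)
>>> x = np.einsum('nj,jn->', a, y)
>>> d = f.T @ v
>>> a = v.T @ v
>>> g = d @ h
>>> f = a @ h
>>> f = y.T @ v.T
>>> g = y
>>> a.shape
(2, 2)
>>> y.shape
(2, 5)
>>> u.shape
(2, 2)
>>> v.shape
(31, 2)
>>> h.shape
(2, 2)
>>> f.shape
(5, 31)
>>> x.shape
()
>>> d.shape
(11, 31, 2)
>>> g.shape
(2, 5)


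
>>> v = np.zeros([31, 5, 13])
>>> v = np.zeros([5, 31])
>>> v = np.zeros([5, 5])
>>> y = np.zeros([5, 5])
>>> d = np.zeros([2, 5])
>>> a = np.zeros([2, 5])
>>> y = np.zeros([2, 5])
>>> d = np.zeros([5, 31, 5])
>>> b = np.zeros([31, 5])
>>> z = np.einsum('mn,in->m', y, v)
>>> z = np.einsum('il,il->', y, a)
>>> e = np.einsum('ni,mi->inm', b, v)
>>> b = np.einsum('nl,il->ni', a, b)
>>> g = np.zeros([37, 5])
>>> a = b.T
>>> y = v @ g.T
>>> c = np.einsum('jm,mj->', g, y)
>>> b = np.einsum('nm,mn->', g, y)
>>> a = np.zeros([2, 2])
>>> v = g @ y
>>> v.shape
(37, 37)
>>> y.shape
(5, 37)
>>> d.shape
(5, 31, 5)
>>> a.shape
(2, 2)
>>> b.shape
()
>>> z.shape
()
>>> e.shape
(5, 31, 5)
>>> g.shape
(37, 5)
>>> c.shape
()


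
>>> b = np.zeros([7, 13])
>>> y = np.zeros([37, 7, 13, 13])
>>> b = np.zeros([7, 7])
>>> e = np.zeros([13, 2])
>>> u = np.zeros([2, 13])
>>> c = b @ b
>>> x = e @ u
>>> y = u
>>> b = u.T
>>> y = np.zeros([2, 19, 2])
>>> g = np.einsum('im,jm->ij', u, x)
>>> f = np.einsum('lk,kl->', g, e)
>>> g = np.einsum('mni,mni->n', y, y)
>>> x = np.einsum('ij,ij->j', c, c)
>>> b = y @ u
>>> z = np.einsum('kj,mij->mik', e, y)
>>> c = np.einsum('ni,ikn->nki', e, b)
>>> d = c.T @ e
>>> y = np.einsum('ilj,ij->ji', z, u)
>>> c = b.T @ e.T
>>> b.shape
(2, 19, 13)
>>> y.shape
(13, 2)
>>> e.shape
(13, 2)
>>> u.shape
(2, 13)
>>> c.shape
(13, 19, 13)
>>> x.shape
(7,)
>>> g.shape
(19,)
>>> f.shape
()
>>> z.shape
(2, 19, 13)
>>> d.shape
(2, 19, 2)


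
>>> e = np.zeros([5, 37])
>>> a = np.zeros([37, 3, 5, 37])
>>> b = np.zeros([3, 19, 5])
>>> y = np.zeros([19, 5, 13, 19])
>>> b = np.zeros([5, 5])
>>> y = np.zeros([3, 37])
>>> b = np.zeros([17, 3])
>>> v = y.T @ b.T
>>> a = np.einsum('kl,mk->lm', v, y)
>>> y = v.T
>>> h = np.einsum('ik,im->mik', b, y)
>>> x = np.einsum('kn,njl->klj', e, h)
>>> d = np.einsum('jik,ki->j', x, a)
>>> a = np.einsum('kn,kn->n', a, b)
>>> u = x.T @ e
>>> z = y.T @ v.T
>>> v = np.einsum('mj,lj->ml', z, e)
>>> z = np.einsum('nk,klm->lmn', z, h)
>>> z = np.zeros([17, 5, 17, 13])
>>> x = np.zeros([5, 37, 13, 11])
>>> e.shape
(5, 37)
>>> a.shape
(3,)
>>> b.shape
(17, 3)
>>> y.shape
(17, 37)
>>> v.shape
(37, 5)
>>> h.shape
(37, 17, 3)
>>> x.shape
(5, 37, 13, 11)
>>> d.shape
(5,)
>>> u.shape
(17, 3, 37)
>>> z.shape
(17, 5, 17, 13)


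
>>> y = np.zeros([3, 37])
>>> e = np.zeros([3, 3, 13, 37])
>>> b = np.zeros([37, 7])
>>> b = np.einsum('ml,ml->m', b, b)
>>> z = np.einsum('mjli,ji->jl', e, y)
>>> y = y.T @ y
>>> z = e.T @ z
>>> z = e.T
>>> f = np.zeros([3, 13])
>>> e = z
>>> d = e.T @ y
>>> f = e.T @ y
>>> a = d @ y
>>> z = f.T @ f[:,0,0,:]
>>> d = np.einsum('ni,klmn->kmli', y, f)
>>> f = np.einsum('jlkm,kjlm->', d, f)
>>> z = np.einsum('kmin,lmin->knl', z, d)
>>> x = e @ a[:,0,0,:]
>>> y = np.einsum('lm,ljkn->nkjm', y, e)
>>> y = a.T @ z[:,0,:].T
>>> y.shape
(37, 13, 3, 37)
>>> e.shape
(37, 13, 3, 3)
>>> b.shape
(37,)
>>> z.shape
(37, 37, 3)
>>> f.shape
()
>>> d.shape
(3, 13, 3, 37)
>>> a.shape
(3, 3, 13, 37)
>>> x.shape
(37, 13, 3, 37)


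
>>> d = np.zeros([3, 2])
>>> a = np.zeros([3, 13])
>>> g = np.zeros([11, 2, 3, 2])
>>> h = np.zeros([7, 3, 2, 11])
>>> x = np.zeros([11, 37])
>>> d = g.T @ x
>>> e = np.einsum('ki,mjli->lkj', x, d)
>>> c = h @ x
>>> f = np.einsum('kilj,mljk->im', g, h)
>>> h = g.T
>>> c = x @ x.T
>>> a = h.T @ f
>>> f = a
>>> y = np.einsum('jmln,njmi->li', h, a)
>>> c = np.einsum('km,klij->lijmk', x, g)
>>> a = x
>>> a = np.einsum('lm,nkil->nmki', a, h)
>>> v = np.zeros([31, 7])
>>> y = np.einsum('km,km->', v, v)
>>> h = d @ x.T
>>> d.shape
(2, 3, 2, 37)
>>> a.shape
(2, 37, 3, 2)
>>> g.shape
(11, 2, 3, 2)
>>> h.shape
(2, 3, 2, 11)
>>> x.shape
(11, 37)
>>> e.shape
(2, 11, 3)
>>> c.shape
(2, 3, 2, 37, 11)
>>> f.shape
(11, 2, 3, 7)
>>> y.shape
()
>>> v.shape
(31, 7)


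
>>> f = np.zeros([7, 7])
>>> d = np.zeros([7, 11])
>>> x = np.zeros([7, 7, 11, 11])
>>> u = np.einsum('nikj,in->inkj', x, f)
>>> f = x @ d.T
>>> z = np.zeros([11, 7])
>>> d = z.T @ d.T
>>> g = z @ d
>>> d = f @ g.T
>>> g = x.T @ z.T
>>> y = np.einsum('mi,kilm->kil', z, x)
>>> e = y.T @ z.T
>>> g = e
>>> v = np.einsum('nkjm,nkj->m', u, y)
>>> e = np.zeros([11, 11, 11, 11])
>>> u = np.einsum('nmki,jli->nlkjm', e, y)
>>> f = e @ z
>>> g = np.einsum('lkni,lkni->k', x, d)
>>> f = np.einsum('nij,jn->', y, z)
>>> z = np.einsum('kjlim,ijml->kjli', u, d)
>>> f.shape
()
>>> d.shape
(7, 7, 11, 11)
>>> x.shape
(7, 7, 11, 11)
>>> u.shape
(11, 7, 11, 7, 11)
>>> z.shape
(11, 7, 11, 7)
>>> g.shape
(7,)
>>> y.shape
(7, 7, 11)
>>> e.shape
(11, 11, 11, 11)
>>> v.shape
(11,)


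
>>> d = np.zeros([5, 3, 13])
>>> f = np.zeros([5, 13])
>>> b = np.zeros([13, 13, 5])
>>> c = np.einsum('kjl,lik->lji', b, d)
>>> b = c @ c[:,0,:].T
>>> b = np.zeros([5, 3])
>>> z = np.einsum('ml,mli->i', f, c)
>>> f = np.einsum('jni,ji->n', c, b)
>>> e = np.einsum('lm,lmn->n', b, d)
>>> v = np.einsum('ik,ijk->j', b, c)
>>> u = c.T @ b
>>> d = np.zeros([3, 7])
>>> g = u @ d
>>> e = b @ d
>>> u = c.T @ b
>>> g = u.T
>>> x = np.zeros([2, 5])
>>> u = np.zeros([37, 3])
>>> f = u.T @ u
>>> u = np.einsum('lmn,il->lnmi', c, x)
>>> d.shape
(3, 7)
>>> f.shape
(3, 3)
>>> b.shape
(5, 3)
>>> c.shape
(5, 13, 3)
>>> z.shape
(3,)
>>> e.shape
(5, 7)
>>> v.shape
(13,)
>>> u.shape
(5, 3, 13, 2)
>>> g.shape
(3, 13, 3)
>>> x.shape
(2, 5)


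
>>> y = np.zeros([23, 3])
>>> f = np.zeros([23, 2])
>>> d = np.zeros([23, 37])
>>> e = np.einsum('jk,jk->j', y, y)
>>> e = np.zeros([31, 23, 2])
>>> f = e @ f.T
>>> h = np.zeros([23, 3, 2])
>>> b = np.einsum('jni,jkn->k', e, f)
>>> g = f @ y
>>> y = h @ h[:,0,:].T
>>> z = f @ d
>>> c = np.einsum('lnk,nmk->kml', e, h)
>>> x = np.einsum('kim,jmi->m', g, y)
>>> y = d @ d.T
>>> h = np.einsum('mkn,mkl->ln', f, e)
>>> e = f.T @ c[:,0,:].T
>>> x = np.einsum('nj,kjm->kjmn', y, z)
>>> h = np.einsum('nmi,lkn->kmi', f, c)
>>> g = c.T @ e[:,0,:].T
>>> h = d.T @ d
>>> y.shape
(23, 23)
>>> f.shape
(31, 23, 23)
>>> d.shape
(23, 37)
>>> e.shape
(23, 23, 2)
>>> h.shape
(37, 37)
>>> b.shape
(23,)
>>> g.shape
(31, 3, 23)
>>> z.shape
(31, 23, 37)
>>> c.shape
(2, 3, 31)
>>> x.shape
(31, 23, 37, 23)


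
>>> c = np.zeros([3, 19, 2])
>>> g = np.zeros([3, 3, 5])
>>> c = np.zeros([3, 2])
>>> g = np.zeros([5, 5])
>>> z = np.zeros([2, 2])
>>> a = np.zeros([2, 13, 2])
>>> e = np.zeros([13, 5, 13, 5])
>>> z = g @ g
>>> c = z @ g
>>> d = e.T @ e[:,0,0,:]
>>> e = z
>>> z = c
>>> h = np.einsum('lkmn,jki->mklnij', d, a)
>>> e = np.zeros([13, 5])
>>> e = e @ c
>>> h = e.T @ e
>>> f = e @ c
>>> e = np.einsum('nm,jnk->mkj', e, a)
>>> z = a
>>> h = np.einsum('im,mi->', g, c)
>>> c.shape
(5, 5)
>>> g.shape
(5, 5)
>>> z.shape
(2, 13, 2)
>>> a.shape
(2, 13, 2)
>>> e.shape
(5, 2, 2)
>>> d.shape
(5, 13, 5, 5)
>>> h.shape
()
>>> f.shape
(13, 5)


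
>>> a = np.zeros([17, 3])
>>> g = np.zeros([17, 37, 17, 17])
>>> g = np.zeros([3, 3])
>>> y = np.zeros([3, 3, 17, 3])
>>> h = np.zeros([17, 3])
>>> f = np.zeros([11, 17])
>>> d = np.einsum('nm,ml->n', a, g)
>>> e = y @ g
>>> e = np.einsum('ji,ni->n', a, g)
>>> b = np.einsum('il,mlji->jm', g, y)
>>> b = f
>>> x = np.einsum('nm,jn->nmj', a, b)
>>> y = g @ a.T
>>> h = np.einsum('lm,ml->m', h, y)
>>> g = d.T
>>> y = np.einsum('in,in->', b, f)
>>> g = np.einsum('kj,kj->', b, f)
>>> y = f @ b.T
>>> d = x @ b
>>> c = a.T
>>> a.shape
(17, 3)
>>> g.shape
()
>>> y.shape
(11, 11)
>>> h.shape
(3,)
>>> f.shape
(11, 17)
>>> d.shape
(17, 3, 17)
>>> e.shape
(3,)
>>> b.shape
(11, 17)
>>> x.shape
(17, 3, 11)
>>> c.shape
(3, 17)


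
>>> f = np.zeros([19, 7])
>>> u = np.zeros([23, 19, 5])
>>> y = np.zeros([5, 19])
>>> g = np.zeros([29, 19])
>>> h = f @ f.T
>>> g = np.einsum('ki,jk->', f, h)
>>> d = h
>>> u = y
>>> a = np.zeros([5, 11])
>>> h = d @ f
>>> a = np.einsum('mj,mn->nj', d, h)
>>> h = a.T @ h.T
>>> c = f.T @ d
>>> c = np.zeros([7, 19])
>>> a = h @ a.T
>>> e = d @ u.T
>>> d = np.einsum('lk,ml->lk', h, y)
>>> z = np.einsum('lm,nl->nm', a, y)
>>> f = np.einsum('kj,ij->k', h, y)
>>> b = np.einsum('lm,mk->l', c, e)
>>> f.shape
(19,)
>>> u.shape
(5, 19)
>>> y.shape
(5, 19)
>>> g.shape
()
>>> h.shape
(19, 19)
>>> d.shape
(19, 19)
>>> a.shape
(19, 7)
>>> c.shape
(7, 19)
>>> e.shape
(19, 5)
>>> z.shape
(5, 7)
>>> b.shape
(7,)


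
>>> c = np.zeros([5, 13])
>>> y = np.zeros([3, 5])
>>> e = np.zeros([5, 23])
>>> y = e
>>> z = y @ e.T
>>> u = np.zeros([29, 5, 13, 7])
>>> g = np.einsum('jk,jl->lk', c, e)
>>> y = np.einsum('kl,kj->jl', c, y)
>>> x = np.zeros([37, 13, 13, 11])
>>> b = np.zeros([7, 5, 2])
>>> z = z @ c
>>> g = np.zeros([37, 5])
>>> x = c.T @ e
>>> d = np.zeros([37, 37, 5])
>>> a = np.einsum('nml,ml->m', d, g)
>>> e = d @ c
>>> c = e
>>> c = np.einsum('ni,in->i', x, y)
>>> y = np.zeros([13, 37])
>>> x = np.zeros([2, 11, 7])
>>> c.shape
(23,)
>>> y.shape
(13, 37)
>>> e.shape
(37, 37, 13)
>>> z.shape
(5, 13)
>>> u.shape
(29, 5, 13, 7)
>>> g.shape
(37, 5)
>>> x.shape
(2, 11, 7)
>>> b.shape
(7, 5, 2)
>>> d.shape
(37, 37, 5)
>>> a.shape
(37,)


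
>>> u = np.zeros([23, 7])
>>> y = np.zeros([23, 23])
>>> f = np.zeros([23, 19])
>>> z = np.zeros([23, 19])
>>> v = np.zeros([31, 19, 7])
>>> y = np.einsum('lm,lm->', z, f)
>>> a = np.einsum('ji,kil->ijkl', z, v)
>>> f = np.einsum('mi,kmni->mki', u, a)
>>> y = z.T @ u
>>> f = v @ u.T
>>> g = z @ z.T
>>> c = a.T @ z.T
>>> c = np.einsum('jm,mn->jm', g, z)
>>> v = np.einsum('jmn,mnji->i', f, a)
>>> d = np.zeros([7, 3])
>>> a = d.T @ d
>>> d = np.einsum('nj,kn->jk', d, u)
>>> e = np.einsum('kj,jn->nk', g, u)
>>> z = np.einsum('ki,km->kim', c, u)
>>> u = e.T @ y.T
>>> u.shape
(23, 19)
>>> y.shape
(19, 7)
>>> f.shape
(31, 19, 23)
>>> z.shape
(23, 23, 7)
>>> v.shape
(7,)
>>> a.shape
(3, 3)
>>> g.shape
(23, 23)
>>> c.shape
(23, 23)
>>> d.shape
(3, 23)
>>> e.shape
(7, 23)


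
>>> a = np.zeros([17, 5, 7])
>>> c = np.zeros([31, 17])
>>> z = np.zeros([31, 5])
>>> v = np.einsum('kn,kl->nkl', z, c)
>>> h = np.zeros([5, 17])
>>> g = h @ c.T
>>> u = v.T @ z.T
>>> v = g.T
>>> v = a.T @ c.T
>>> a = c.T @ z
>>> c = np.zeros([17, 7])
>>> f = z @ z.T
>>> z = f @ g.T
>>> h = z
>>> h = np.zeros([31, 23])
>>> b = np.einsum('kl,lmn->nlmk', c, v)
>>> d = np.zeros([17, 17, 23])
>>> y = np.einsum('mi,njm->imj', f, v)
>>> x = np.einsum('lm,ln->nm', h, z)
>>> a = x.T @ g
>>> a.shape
(23, 31)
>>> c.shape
(17, 7)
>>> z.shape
(31, 5)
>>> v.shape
(7, 5, 31)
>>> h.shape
(31, 23)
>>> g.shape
(5, 31)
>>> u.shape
(17, 31, 31)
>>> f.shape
(31, 31)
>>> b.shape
(31, 7, 5, 17)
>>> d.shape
(17, 17, 23)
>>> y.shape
(31, 31, 5)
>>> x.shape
(5, 23)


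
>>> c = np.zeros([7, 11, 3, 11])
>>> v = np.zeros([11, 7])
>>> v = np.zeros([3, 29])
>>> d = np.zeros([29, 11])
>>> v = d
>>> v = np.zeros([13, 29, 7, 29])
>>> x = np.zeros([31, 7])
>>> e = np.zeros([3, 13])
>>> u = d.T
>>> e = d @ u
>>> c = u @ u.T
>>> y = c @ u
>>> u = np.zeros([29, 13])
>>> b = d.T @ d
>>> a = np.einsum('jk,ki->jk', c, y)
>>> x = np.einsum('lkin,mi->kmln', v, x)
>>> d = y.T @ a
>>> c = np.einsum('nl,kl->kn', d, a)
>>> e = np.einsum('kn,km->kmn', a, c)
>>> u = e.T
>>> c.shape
(11, 29)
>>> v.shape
(13, 29, 7, 29)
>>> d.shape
(29, 11)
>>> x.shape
(29, 31, 13, 29)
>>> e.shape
(11, 29, 11)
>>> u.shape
(11, 29, 11)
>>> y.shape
(11, 29)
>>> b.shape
(11, 11)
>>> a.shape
(11, 11)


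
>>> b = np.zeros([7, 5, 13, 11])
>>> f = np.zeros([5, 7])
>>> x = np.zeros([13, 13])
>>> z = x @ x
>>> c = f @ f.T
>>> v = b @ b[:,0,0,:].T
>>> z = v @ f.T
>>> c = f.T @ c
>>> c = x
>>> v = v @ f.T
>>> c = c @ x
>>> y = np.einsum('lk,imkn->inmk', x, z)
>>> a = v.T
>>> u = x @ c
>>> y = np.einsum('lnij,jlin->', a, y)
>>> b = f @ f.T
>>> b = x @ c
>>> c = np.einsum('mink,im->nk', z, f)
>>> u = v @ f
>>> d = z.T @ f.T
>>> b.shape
(13, 13)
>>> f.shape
(5, 7)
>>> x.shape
(13, 13)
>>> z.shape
(7, 5, 13, 5)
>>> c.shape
(13, 5)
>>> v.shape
(7, 5, 13, 5)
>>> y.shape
()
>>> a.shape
(5, 13, 5, 7)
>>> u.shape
(7, 5, 13, 7)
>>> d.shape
(5, 13, 5, 5)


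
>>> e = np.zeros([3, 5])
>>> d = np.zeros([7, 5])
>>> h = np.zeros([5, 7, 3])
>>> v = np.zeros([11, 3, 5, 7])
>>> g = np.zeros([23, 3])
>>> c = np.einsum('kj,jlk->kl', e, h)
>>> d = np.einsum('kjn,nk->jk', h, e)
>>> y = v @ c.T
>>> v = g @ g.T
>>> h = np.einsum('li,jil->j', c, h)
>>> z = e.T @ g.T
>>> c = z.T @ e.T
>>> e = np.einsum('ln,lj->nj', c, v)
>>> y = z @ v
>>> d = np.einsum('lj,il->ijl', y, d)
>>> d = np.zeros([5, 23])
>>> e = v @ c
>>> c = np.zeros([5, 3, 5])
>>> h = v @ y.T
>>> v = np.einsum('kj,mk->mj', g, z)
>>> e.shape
(23, 3)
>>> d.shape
(5, 23)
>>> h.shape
(23, 5)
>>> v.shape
(5, 3)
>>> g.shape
(23, 3)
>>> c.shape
(5, 3, 5)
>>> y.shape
(5, 23)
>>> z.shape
(5, 23)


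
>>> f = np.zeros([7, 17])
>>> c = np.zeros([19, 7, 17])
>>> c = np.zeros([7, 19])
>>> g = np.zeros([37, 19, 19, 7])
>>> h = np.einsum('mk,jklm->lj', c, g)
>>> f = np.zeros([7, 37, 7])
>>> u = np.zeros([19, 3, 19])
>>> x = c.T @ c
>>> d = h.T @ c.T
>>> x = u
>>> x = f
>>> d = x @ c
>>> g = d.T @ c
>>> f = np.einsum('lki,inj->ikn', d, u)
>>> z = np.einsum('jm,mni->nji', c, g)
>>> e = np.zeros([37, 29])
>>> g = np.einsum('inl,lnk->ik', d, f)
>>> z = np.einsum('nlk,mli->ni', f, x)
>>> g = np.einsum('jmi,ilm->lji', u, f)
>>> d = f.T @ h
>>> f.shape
(19, 37, 3)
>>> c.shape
(7, 19)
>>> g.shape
(37, 19, 19)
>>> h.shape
(19, 37)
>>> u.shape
(19, 3, 19)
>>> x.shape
(7, 37, 7)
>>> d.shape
(3, 37, 37)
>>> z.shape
(19, 7)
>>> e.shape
(37, 29)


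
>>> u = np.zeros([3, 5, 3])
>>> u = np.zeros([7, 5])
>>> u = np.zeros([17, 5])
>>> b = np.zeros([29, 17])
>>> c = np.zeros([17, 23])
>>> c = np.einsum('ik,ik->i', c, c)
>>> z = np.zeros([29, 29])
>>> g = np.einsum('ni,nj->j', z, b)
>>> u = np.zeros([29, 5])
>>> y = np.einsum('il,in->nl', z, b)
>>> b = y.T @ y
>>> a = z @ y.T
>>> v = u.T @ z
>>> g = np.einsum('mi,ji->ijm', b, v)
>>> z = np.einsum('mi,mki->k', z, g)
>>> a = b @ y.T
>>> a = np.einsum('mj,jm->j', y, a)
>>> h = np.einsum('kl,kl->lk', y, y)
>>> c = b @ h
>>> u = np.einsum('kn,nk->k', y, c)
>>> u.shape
(17,)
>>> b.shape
(29, 29)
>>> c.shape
(29, 17)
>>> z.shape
(5,)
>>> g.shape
(29, 5, 29)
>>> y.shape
(17, 29)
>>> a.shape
(29,)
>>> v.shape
(5, 29)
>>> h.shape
(29, 17)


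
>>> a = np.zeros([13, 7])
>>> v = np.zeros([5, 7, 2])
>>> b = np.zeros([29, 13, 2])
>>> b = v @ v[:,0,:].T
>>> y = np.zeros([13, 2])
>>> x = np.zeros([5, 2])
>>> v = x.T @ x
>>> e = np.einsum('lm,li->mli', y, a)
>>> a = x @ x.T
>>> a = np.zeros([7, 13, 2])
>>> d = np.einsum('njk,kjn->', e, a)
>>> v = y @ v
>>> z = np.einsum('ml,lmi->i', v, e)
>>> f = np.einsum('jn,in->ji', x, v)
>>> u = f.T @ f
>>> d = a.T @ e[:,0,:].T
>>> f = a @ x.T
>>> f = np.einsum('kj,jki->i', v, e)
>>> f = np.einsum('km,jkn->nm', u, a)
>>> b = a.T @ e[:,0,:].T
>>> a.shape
(7, 13, 2)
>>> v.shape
(13, 2)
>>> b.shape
(2, 13, 2)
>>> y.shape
(13, 2)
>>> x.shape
(5, 2)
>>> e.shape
(2, 13, 7)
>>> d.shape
(2, 13, 2)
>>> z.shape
(7,)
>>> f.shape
(2, 13)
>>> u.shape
(13, 13)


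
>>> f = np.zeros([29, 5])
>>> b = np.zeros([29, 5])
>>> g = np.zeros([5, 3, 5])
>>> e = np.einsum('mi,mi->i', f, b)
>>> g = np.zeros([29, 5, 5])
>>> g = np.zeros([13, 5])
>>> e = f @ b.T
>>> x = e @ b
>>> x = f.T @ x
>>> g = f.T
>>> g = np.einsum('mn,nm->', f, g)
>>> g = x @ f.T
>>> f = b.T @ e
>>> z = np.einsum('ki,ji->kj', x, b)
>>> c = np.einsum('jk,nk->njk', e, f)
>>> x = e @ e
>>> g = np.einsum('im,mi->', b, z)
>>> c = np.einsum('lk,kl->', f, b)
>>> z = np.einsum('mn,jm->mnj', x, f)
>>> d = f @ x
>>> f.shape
(5, 29)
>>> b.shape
(29, 5)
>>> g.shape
()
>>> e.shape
(29, 29)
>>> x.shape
(29, 29)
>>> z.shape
(29, 29, 5)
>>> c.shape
()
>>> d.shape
(5, 29)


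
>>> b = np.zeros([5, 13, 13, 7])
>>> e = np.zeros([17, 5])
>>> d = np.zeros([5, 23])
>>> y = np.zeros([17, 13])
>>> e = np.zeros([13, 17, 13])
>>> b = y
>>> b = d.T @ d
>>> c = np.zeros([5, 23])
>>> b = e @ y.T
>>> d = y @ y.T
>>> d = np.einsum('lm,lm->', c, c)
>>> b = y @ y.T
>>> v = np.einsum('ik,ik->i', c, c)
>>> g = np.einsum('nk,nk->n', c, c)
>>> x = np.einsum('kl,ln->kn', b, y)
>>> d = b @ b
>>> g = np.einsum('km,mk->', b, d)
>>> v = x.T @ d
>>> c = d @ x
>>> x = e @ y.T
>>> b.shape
(17, 17)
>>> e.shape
(13, 17, 13)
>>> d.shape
(17, 17)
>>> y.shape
(17, 13)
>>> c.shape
(17, 13)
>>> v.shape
(13, 17)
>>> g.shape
()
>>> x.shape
(13, 17, 17)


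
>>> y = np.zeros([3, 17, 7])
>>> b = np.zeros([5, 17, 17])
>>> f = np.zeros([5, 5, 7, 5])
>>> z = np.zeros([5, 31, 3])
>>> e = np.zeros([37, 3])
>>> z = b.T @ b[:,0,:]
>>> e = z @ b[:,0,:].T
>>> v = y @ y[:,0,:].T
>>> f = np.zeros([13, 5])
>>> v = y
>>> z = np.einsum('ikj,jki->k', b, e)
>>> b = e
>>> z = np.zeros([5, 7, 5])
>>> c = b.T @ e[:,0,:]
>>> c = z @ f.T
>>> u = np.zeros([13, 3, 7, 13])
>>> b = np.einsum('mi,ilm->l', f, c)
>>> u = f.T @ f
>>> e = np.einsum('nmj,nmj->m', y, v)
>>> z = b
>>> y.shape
(3, 17, 7)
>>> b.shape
(7,)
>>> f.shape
(13, 5)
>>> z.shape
(7,)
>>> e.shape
(17,)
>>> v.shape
(3, 17, 7)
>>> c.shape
(5, 7, 13)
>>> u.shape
(5, 5)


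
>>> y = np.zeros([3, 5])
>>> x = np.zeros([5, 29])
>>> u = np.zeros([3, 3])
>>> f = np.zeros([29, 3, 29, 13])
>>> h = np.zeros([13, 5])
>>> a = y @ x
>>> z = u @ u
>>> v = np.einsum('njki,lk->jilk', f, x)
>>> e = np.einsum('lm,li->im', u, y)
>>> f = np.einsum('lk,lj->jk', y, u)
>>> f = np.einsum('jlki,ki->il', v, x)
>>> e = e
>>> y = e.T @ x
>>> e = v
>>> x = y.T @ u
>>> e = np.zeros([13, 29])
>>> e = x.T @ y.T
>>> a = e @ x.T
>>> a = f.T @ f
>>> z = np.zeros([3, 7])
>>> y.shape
(3, 29)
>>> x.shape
(29, 3)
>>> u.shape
(3, 3)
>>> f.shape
(29, 13)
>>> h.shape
(13, 5)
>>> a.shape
(13, 13)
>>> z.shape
(3, 7)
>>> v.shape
(3, 13, 5, 29)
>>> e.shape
(3, 3)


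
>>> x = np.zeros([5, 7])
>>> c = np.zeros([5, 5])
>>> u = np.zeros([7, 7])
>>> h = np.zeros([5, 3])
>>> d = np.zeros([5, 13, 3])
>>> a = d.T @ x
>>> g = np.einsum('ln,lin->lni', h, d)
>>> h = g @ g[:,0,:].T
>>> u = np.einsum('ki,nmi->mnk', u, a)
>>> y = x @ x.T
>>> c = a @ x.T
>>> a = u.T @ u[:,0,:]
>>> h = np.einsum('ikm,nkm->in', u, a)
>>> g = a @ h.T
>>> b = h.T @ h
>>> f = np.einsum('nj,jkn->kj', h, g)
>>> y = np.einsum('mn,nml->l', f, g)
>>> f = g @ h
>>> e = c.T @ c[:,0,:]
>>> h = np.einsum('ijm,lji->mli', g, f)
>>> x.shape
(5, 7)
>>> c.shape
(3, 13, 5)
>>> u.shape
(13, 3, 7)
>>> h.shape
(13, 7, 7)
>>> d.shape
(5, 13, 3)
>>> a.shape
(7, 3, 7)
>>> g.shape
(7, 3, 13)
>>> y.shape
(13,)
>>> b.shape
(7, 7)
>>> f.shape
(7, 3, 7)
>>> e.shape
(5, 13, 5)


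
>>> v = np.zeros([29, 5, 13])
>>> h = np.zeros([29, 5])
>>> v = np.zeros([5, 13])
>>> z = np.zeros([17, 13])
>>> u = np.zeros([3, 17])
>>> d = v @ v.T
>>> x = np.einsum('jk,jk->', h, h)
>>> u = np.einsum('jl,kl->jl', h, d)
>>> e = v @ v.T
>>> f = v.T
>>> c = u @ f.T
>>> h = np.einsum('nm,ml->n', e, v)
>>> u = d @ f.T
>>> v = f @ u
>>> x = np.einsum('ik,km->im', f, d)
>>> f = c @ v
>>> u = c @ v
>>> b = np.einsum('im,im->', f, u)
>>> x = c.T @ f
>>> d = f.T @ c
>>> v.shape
(13, 13)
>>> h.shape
(5,)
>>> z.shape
(17, 13)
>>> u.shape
(29, 13)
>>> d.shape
(13, 13)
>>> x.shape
(13, 13)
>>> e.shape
(5, 5)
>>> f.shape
(29, 13)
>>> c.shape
(29, 13)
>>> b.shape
()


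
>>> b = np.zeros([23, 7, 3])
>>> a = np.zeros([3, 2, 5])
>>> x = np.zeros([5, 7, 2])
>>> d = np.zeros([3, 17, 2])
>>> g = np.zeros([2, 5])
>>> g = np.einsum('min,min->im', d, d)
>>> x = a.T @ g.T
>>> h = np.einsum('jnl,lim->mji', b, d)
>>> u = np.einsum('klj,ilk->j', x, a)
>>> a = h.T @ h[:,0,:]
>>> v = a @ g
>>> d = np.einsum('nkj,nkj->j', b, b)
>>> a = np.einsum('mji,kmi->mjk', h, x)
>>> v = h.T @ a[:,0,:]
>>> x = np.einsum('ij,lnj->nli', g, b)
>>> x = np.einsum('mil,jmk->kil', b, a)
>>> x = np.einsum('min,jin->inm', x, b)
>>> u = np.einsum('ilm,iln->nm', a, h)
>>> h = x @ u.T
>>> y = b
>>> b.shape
(23, 7, 3)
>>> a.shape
(2, 23, 5)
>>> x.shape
(7, 3, 5)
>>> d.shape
(3,)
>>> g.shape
(17, 3)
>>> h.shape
(7, 3, 17)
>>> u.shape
(17, 5)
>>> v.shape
(17, 23, 5)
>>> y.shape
(23, 7, 3)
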